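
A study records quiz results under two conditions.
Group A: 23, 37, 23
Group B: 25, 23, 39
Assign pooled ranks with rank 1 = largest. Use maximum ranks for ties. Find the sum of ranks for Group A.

Sorted (descending): 39, 37, 25, 23, 23, 23
The 3 values of 23 occupy positions 4–6 → each gets rank 6.
Group A values → pooled ranks: 23→6, 37→2, 23→6
Rank sum = 6 + 2 + 6 = 14

14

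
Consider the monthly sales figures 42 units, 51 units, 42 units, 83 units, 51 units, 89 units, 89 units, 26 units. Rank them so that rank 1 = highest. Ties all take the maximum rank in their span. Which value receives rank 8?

26

Sorted (descending): 89, 89, 83, 51, 51, 42, 42, 26
The 2 values of 89 occupy positions 1–2 → each gets rank 2.
The 2 values of 51 occupy positions 4–5 → each gets rank 5.
The 2 values of 42 occupy positions 6–7 → each gets rank 7.
Rank 8 → value 26.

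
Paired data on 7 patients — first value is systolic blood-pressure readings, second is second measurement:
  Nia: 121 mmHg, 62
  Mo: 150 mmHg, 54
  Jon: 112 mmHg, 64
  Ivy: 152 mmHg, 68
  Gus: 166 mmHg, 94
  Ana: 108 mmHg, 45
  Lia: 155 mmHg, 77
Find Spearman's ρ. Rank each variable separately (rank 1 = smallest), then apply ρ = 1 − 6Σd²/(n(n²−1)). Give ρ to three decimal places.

0.857

Ranks of variable 1: 3, 4, 2, 5, 7, 1, 6
Ranks of variable 2: 3, 2, 4, 5, 7, 1, 6
d = r₁ − r₂: 0, 2, -2, 0, 0, 0, 0
d²: 0, 4, 4, 0, 0, 0, 0; Σd² = 8
ρ = 1 − 6·8/(7·48) = 1 − 48/336 = 0.857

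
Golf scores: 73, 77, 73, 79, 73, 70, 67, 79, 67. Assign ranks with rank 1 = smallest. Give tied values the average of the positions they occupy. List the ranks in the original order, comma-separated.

Sorted (ascending): 67, 67, 70, 73, 73, 73, 77, 79, 79
The 2 values of 67 occupy positions 1–2 → average rank (1+2)/2 = 1.5.
The 3 values of 73 occupy positions 4–6 → average rank 5.
The 2 values of 79 occupy positions 8–9 → average rank (8+9)/2 = 8.5.

5, 7, 5, 8.5, 5, 3, 1.5, 8.5, 1.5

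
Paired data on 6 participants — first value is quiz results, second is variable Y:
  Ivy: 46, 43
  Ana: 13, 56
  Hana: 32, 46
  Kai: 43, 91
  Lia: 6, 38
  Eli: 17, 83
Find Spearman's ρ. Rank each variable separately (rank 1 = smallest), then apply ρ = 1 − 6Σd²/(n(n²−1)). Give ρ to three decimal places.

Ranks of variable 1: 6, 2, 4, 5, 1, 3
Ranks of variable 2: 2, 4, 3, 6, 1, 5
d = r₁ − r₂: 4, -2, 1, -1, 0, -2
d²: 16, 4, 1, 1, 0, 4; Σd² = 26
ρ = 1 − 6·26/(6·35) = 1 − 156/210 = 0.257

0.257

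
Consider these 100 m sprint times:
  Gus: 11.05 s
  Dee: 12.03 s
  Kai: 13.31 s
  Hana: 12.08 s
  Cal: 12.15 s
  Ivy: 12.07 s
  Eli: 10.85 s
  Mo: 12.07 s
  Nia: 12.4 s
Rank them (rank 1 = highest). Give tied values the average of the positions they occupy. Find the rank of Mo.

5.5

Sorted (descending): 13.31, 12.4, 12.15, 12.08, 12.07, 12.07, 12.03, 11.05, 10.85
The 2 values of 12.07 occupy positions 5–6 → average rank (5+6)/2 = 5.5.
Mo has value 12.07 s → rank 5.5.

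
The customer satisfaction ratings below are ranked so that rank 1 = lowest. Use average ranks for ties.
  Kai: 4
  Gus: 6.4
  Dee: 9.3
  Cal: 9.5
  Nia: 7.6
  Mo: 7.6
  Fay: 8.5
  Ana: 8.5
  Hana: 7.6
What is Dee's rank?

Sorted (ascending): 4, 6.4, 7.6, 7.6, 7.6, 8.5, 8.5, 9.3, 9.5
The 3 values of 7.6 occupy positions 3–5 → average rank 4.
The 2 values of 8.5 occupy positions 6–7 → average rank (6+7)/2 = 6.5.
Dee has value 9.3 → rank 8.

8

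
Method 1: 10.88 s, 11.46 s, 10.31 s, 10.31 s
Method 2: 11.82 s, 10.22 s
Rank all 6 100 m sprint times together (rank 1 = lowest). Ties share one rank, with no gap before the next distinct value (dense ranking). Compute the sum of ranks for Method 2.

6

Sorted (ascending): 10.22, 10.31, 10.31, 10.88, 11.46, 11.82
The 2 values of 10.31 share dense rank 2.
Remaining distinct values take the next consecutive integers.
Method 2 values → pooled ranks: 11.82→5, 10.22→1
Rank sum = 5 + 1 = 6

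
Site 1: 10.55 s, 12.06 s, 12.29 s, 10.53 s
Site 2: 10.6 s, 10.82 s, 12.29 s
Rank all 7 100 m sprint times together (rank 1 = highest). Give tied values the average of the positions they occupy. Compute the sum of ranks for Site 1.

Sorted (descending): 12.29, 12.29, 12.06, 10.82, 10.6, 10.55, 10.53
The 2 values of 12.29 occupy positions 1–2 → average rank (1+2)/2 = 1.5.
Site 1 values → pooled ranks: 10.55→6, 12.06→3, 12.29→1.5, 10.53→7
Rank sum = 6 + 3 + 1.5 + 7 = 17.5

17.5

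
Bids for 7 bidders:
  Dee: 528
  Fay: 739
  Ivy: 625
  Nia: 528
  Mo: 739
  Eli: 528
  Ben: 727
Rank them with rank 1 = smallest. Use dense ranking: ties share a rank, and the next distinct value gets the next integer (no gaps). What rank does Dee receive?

1

Sorted (ascending): 528, 528, 528, 625, 727, 739, 739
The 3 values of 528 share dense rank 1.
The 2 values of 739 share dense rank 4.
Remaining distinct values take the next consecutive integers.
Dee has value 528 → rank 1.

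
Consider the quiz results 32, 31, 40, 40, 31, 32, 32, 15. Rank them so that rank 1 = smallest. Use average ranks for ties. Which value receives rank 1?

15

Sorted (ascending): 15, 31, 31, 32, 32, 32, 40, 40
The 2 values of 31 occupy positions 2–3 → average rank (2+3)/2 = 2.5.
The 3 values of 32 occupy positions 4–6 → average rank 5.
The 2 values of 40 occupy positions 7–8 → average rank (7+8)/2 = 7.5.
Rank 1 → value 15.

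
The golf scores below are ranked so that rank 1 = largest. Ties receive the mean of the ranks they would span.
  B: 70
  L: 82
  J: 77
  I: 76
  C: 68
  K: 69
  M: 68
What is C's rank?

Sorted (descending): 82, 77, 76, 70, 69, 68, 68
The 2 values of 68 occupy positions 6–7 → average rank (6+7)/2 = 6.5.
C has value 68 → rank 6.5.

6.5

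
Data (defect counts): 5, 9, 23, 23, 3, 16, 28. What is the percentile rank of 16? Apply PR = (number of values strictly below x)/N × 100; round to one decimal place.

N = 7.
Strictly below 16: 3. Equal to 16: 1.
PR = 3/7 × 100 = 42.9

42.9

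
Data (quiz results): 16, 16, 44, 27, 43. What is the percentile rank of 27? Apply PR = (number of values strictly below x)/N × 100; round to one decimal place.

40.0

N = 5.
Strictly below 27: 2. Equal to 27: 1.
PR = 2/5 × 100 = 40.0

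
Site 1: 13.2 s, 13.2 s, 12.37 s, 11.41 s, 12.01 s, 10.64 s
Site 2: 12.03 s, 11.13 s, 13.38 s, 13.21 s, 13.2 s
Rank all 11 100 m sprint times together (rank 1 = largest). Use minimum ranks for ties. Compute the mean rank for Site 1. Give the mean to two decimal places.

6.67

Sorted (descending): 13.38, 13.21, 13.2, 13.2, 13.2, 12.37, 12.03, 12.01, 11.41, 11.13, 10.64
The 3 values of 13.2 occupy positions 3–5 → each gets rank 3.
Site 1 values → pooled ranks: 13.2→3, 13.2→3, 12.37→6, 11.41→9, 12.01→8, 10.64→11
Mean rank = (3 + 3 + 6 + 9 + 8 + 11) / 6 = 6.67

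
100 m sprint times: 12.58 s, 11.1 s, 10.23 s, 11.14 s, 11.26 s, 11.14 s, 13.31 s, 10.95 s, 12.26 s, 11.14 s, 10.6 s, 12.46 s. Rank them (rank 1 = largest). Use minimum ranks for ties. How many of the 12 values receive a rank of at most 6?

8

Sorted (descending): 13.31, 12.58, 12.46, 12.26, 11.26, 11.14, 11.14, 11.14, 11.1, 10.95, 10.6, 10.23
The 3 values of 11.14 occupy positions 6–8 → each gets rank 6.
Ranks ≤ 6: {1, 2, 3, 4, 5, 6, 6, 6} → 8 values.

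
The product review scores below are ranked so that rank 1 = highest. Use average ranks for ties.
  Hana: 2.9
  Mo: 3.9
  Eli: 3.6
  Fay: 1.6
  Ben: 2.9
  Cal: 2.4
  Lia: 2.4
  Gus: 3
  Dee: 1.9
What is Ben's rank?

4.5

Sorted (descending): 3.9, 3.6, 3, 2.9, 2.9, 2.4, 2.4, 1.9, 1.6
The 2 values of 2.9 occupy positions 4–5 → average rank (4+5)/2 = 4.5.
The 2 values of 2.4 occupy positions 6–7 → average rank (6+7)/2 = 6.5.
Ben has value 2.9 → rank 4.5.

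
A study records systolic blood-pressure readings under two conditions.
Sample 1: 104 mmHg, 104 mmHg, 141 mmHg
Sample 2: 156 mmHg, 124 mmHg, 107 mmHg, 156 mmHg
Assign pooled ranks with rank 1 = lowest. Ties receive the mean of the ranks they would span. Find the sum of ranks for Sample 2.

20

Sorted (ascending): 104, 104, 107, 124, 141, 156, 156
The 2 values of 104 occupy positions 1–2 → average rank (1+2)/2 = 1.5.
The 2 values of 156 occupy positions 6–7 → average rank (6+7)/2 = 6.5.
Sample 2 values → pooled ranks: 156→6.5, 124→4, 107→3, 156→6.5
Rank sum = 6.5 + 4 + 3 + 6.5 = 20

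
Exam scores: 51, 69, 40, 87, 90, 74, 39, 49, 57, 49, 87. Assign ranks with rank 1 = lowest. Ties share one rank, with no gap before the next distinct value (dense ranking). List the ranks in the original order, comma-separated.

Sorted (ascending): 39, 40, 49, 49, 51, 57, 69, 74, 87, 87, 90
The 2 values of 49 share dense rank 3.
The 2 values of 87 share dense rank 8.
Remaining distinct values take the next consecutive integers.

4, 6, 2, 8, 9, 7, 1, 3, 5, 3, 8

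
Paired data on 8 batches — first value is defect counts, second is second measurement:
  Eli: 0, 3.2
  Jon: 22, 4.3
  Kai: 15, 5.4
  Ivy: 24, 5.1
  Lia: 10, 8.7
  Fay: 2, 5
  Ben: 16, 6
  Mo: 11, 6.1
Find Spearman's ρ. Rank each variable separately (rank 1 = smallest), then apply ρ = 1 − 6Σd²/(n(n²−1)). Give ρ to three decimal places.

Ranks of variable 1: 1, 7, 5, 8, 3, 2, 6, 4
Ranks of variable 2: 1, 2, 5, 4, 8, 3, 6, 7
d = r₁ − r₂: 0, 5, 0, 4, -5, -1, 0, -3
d²: 0, 25, 0, 16, 25, 1, 0, 9; Σd² = 76
ρ = 1 − 6·76/(8·63) = 1 − 456/504 = 0.095

0.095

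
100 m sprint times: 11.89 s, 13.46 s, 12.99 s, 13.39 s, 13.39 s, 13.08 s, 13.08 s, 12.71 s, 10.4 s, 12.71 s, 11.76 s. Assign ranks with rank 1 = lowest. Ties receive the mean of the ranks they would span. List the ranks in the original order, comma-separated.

3, 11, 6, 9.5, 9.5, 7.5, 7.5, 4.5, 1, 4.5, 2

Sorted (ascending): 10.4, 11.76, 11.89, 12.71, 12.71, 12.99, 13.08, 13.08, 13.39, 13.39, 13.46
The 2 values of 12.71 occupy positions 4–5 → average rank (4+5)/2 = 4.5.
The 2 values of 13.08 occupy positions 7–8 → average rank (7+8)/2 = 7.5.
The 2 values of 13.39 occupy positions 9–10 → average rank (9+10)/2 = 9.5.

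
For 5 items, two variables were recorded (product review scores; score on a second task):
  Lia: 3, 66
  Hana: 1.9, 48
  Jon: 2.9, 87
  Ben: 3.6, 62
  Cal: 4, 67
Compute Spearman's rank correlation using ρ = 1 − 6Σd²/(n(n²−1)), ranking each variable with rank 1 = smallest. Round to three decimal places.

Ranks of variable 1: 3, 1, 2, 4, 5
Ranks of variable 2: 3, 1, 5, 2, 4
d = r₁ − r₂: 0, 0, -3, 2, 1
d²: 0, 0, 9, 4, 1; Σd² = 14
ρ = 1 − 6·14/(5·24) = 1 − 84/120 = 0.300

0.300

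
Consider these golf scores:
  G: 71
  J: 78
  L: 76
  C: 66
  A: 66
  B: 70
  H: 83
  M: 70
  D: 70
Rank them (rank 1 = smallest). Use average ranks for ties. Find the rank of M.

4

Sorted (ascending): 66, 66, 70, 70, 70, 71, 76, 78, 83
The 2 values of 66 occupy positions 1–2 → average rank (1+2)/2 = 1.5.
The 3 values of 70 occupy positions 3–5 → average rank 4.
M has value 70 → rank 4.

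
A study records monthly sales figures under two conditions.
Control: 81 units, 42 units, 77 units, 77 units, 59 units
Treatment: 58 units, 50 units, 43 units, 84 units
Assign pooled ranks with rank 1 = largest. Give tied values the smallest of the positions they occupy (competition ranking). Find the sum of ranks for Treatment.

22

Sorted (descending): 84, 81, 77, 77, 59, 58, 50, 43, 42
The 2 values of 77 occupy positions 3–4 → each gets rank 3.
Treatment values → pooled ranks: 58→6, 50→7, 43→8, 84→1
Rank sum = 6 + 7 + 8 + 1 = 22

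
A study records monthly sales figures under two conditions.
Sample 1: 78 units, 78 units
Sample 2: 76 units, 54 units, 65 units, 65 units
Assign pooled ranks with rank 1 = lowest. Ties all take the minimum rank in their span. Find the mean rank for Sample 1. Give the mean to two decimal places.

5.00

Sorted (ascending): 54, 65, 65, 76, 78, 78
The 2 values of 65 occupy positions 2–3 → each gets rank 2.
The 2 values of 78 occupy positions 5–6 → each gets rank 5.
Sample 1 values → pooled ranks: 78→5, 78→5
Mean rank = (5 + 5) / 2 = 5.00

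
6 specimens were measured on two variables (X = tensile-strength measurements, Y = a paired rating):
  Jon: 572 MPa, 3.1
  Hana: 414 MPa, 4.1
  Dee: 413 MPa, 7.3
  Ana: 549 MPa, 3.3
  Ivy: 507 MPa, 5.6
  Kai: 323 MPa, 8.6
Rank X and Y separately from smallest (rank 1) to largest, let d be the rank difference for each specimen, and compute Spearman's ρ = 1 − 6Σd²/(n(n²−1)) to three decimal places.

Ranks of variable 1: 6, 3, 2, 5, 4, 1
Ranks of variable 2: 1, 3, 5, 2, 4, 6
d = r₁ − r₂: 5, 0, -3, 3, 0, -5
d²: 25, 0, 9, 9, 0, 25; Σd² = 68
ρ = 1 − 6·68/(6·35) = 1 − 408/210 = -0.943

-0.943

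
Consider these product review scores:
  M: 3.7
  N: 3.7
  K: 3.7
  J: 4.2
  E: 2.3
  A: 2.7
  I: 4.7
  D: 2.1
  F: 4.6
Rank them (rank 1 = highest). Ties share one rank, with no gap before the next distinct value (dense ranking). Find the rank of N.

4

Sorted (descending): 4.7, 4.6, 4.2, 3.7, 3.7, 3.7, 2.7, 2.3, 2.1
The 3 values of 3.7 share dense rank 4.
Remaining distinct values take the next consecutive integers.
N has value 3.7 → rank 4.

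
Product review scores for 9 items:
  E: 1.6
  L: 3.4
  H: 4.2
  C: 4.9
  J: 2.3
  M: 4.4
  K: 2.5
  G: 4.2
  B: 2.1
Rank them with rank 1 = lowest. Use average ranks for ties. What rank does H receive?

6.5

Sorted (ascending): 1.6, 2.1, 2.3, 2.5, 3.4, 4.2, 4.2, 4.4, 4.9
The 2 values of 4.2 occupy positions 6–7 → average rank (6+7)/2 = 6.5.
H has value 4.2 → rank 6.5.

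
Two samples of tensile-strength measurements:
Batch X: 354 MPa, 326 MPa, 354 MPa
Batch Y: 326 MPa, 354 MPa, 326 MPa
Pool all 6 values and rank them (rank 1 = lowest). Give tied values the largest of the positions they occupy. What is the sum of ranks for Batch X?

15

Sorted (ascending): 326, 326, 326, 354, 354, 354
The 3 values of 326 occupy positions 1–3 → each gets rank 3.
The 3 values of 354 occupy positions 4–6 → each gets rank 6.
Batch X values → pooled ranks: 354→6, 326→3, 354→6
Rank sum = 6 + 3 + 6 = 15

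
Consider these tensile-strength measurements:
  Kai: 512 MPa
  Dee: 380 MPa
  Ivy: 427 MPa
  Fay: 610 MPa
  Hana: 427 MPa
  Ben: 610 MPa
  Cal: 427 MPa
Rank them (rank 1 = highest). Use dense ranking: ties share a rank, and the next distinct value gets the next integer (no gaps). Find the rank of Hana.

3

Sorted (descending): 610, 610, 512, 427, 427, 427, 380
The 2 values of 610 share dense rank 1.
The 3 values of 427 share dense rank 3.
Remaining distinct values take the next consecutive integers.
Hana has value 427 MPa → rank 3.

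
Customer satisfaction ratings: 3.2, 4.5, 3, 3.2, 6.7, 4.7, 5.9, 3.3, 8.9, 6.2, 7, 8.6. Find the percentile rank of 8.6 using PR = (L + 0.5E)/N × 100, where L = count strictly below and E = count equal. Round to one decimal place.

87.5

N = 12.
Strictly below 8.6: 10. Equal to 8.6: 1.
PR = (10 + 0.5·1)/12 × 100 = 87.5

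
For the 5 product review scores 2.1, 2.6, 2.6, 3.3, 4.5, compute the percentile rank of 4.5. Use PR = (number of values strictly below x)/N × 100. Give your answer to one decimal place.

80.0

N = 5.
Strictly below 4.5: 4. Equal to 4.5: 1.
PR = 4/5 × 100 = 80.0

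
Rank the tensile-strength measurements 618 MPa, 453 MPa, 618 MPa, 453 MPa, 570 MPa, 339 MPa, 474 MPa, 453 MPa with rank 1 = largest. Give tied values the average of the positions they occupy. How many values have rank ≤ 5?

Sorted (descending): 618, 618, 570, 474, 453, 453, 453, 339
The 2 values of 618 occupy positions 1–2 → average rank (1+2)/2 = 1.5.
The 3 values of 453 occupy positions 5–7 → average rank 6.
Ranks ≤ 5: {1.5, 1.5, 3, 4} → 4 values.

4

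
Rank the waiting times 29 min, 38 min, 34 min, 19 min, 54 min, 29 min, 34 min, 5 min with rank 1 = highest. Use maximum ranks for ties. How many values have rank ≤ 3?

2

Sorted (descending): 54, 38, 34, 34, 29, 29, 19, 5
The 2 values of 34 occupy positions 3–4 → each gets rank 4.
The 2 values of 29 occupy positions 5–6 → each gets rank 6.
Ranks ≤ 3: {1, 2} → 2 values.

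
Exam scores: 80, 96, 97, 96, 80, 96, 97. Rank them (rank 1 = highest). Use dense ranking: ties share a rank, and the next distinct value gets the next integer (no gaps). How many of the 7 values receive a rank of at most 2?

Sorted (descending): 97, 97, 96, 96, 96, 80, 80
The 2 values of 97 share dense rank 1.
The 3 values of 96 share dense rank 2.
The 2 values of 80 share dense rank 3.
Ranks ≤ 2: {1, 1, 2, 2, 2} → 5 values.

5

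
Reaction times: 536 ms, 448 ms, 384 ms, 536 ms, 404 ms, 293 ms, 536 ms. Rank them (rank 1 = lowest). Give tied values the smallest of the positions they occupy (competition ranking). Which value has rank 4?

Sorted (ascending): 293, 384, 404, 448, 536, 536, 536
The 3 values of 536 occupy positions 5–7 → each gets rank 5.
Rank 4 → value 448.

448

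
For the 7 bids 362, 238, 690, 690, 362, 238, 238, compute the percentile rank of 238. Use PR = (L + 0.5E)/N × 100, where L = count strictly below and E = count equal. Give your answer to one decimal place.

21.4

N = 7.
Strictly below 238: 0. Equal to 238: 3.
PR = (0 + 0.5·3)/7 × 100 = 21.4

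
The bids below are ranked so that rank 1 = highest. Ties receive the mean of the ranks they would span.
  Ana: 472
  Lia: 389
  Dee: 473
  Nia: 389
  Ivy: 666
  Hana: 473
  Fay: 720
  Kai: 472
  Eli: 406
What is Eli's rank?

7

Sorted (descending): 720, 666, 473, 473, 472, 472, 406, 389, 389
The 2 values of 473 occupy positions 3–4 → average rank (3+4)/2 = 3.5.
The 2 values of 472 occupy positions 5–6 → average rank (5+6)/2 = 5.5.
The 2 values of 389 occupy positions 8–9 → average rank (8+9)/2 = 8.5.
Eli has value 406 → rank 7.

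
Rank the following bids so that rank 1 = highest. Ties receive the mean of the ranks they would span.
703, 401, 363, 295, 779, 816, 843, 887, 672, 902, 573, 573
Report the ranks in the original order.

6, 10, 11, 12, 5, 4, 3, 2, 7, 1, 8.5, 8.5

Sorted (descending): 902, 887, 843, 816, 779, 703, 672, 573, 573, 401, 363, 295
The 2 values of 573 occupy positions 8–9 → average rank (8+9)/2 = 8.5.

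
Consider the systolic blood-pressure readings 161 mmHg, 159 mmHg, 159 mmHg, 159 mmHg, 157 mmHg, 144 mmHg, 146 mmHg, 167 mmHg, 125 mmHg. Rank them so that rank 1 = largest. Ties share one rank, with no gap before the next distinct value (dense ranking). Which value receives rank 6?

Sorted (descending): 167, 161, 159, 159, 159, 157, 146, 144, 125
The 3 values of 159 share dense rank 3.
Remaining distinct values take the next consecutive integers.
Rank 6 → value 144.

144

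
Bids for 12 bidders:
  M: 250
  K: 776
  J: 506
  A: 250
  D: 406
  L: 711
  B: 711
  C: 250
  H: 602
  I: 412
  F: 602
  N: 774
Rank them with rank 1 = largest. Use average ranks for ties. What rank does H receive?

Sorted (descending): 776, 774, 711, 711, 602, 602, 506, 412, 406, 250, 250, 250
The 2 values of 711 occupy positions 3–4 → average rank (3+4)/2 = 3.5.
The 2 values of 602 occupy positions 5–6 → average rank (5+6)/2 = 5.5.
The 3 values of 250 occupy positions 10–12 → average rank 11.
H has value 602 → rank 5.5.

5.5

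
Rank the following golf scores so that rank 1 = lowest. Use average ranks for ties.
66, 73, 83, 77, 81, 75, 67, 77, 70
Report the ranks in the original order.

1, 4, 9, 6.5, 8, 5, 2, 6.5, 3

Sorted (ascending): 66, 67, 70, 73, 75, 77, 77, 81, 83
The 2 values of 77 occupy positions 6–7 → average rank (6+7)/2 = 6.5.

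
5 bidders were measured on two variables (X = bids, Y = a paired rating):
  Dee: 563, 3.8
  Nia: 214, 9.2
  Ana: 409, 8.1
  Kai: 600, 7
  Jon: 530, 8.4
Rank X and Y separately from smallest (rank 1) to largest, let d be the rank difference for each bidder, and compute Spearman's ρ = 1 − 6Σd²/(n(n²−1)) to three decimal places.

-0.800

Ranks of variable 1: 4, 1, 2, 5, 3
Ranks of variable 2: 1, 5, 3, 2, 4
d = r₁ − r₂: 3, -4, -1, 3, -1
d²: 9, 16, 1, 9, 1; Σd² = 36
ρ = 1 − 6·36/(5·24) = 1 − 216/120 = -0.800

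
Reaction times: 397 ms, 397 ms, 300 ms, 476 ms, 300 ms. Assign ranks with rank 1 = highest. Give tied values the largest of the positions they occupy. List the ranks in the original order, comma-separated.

3, 3, 5, 1, 5

Sorted (descending): 476, 397, 397, 300, 300
The 2 values of 397 occupy positions 2–3 → each gets rank 3.
The 2 values of 300 occupy positions 4–5 → each gets rank 5.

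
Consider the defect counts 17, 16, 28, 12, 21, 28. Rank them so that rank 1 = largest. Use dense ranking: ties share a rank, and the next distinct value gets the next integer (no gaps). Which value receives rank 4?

16

Sorted (descending): 28, 28, 21, 17, 16, 12
The 2 values of 28 share dense rank 1.
Remaining distinct values take the next consecutive integers.
Rank 4 → value 16.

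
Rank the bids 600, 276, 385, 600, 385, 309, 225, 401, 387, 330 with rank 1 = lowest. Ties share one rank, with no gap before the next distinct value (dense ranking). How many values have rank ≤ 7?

Sorted (ascending): 225, 276, 309, 330, 385, 385, 387, 401, 600, 600
The 2 values of 385 share dense rank 5.
The 2 values of 600 share dense rank 8.
Remaining distinct values take the next consecutive integers.
Ranks ≤ 7: {1, 2, 3, 4, 5, 5, 6, 7} → 8 values.

8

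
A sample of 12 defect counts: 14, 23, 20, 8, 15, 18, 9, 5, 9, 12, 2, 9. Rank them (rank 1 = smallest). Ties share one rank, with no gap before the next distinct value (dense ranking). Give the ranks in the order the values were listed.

Sorted (ascending): 2, 5, 8, 9, 9, 9, 12, 14, 15, 18, 20, 23
The 3 values of 9 share dense rank 4.
Remaining distinct values take the next consecutive integers.

6, 10, 9, 3, 7, 8, 4, 2, 4, 5, 1, 4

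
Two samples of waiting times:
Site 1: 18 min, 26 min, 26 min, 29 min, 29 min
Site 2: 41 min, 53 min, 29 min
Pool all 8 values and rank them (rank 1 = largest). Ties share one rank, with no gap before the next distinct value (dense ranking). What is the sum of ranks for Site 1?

Sorted (descending): 53, 41, 29, 29, 29, 26, 26, 18
The 3 values of 29 share dense rank 3.
The 2 values of 26 share dense rank 4.
Remaining distinct values take the next consecutive integers.
Site 1 values → pooled ranks: 18→5, 26→4, 26→4, 29→3, 29→3
Rank sum = 5 + 4 + 4 + 3 + 3 = 19

19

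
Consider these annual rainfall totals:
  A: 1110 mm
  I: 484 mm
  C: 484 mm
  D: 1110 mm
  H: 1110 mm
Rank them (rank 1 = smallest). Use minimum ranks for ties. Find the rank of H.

3

Sorted (ascending): 484, 484, 1110, 1110, 1110
The 2 values of 484 occupy positions 1–2 → each gets rank 1.
The 3 values of 1110 occupy positions 3–5 → each gets rank 3.
H has value 1110 mm → rank 3.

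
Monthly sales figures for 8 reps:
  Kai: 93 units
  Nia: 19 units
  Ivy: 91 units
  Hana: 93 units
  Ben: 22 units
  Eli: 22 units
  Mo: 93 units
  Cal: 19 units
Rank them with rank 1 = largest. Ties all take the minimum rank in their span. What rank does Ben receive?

Sorted (descending): 93, 93, 93, 91, 22, 22, 19, 19
The 3 values of 93 occupy positions 1–3 → each gets rank 1.
The 2 values of 22 occupy positions 5–6 → each gets rank 5.
The 2 values of 19 occupy positions 7–8 → each gets rank 7.
Ben has value 22 units → rank 5.

5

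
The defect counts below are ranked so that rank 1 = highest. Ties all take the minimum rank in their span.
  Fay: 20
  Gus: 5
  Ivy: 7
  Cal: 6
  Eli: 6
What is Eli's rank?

3

Sorted (descending): 20, 7, 6, 6, 5
The 2 values of 6 occupy positions 3–4 → each gets rank 3.
Eli has value 6 → rank 3.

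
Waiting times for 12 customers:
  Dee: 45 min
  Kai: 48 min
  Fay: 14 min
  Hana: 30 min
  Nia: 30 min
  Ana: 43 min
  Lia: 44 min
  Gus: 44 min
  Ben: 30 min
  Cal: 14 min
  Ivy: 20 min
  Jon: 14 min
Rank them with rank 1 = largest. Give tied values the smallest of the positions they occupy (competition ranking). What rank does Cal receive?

Sorted (descending): 48, 45, 44, 44, 43, 30, 30, 30, 20, 14, 14, 14
The 2 values of 44 occupy positions 3–4 → each gets rank 3.
The 3 values of 30 occupy positions 6–8 → each gets rank 6.
The 3 values of 14 occupy positions 10–12 → each gets rank 10.
Cal has value 14 min → rank 10.

10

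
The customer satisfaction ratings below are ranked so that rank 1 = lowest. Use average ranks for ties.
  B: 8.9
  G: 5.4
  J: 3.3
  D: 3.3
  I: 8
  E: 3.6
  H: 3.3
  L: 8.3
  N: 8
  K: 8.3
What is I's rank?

6.5

Sorted (ascending): 3.3, 3.3, 3.3, 3.6, 5.4, 8, 8, 8.3, 8.3, 8.9
The 3 values of 3.3 occupy positions 1–3 → average rank 2.
The 2 values of 8 occupy positions 6–7 → average rank (6+7)/2 = 6.5.
The 2 values of 8.3 occupy positions 8–9 → average rank (8+9)/2 = 8.5.
I has value 8 → rank 6.5.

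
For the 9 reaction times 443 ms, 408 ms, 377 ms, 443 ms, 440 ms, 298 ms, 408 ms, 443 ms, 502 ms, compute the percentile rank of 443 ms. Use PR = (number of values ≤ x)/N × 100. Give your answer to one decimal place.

N = 9.
Strictly below 443: 5. Equal to 443: 3.
PR = 8/9 × 100 = 88.9

88.9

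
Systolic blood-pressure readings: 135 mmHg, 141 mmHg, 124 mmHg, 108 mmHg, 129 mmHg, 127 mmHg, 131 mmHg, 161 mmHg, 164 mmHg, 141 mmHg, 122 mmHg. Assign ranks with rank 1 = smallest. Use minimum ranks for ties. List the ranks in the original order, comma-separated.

Sorted (ascending): 108, 122, 124, 127, 129, 131, 135, 141, 141, 161, 164
The 2 values of 141 occupy positions 8–9 → each gets rank 8.

7, 8, 3, 1, 5, 4, 6, 10, 11, 8, 2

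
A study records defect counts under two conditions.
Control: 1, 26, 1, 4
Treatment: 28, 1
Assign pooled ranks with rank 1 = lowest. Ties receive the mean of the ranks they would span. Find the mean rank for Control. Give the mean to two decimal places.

Sorted (ascending): 1, 1, 1, 4, 26, 28
The 3 values of 1 occupy positions 1–3 → average rank 2.
Control values → pooled ranks: 1→2, 26→5, 1→2, 4→4
Mean rank = (2 + 5 + 2 + 4) / 4 = 3.25

3.25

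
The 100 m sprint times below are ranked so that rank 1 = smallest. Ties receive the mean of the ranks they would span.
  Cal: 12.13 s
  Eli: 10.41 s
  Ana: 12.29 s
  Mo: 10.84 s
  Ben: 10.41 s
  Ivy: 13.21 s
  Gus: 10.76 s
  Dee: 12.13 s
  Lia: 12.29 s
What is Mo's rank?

Sorted (ascending): 10.41, 10.41, 10.76, 10.84, 12.13, 12.13, 12.29, 12.29, 13.21
The 2 values of 10.41 occupy positions 1–2 → average rank (1+2)/2 = 1.5.
The 2 values of 12.13 occupy positions 5–6 → average rank (5+6)/2 = 5.5.
The 2 values of 12.29 occupy positions 7–8 → average rank (7+8)/2 = 7.5.
Mo has value 10.84 s → rank 4.

4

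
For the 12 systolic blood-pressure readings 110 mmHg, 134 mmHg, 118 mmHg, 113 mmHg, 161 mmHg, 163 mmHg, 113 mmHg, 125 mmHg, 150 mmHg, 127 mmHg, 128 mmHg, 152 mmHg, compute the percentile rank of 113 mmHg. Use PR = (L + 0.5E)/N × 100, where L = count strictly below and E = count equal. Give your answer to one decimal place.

N = 12.
Strictly below 113: 1. Equal to 113: 2.
PR = (1 + 0.5·2)/12 × 100 = 16.7

16.7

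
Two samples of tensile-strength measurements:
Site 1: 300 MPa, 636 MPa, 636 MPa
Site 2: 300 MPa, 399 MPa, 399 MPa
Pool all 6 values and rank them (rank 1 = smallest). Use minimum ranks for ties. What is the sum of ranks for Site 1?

Sorted (ascending): 300, 300, 399, 399, 636, 636
The 2 values of 300 occupy positions 1–2 → each gets rank 1.
The 2 values of 399 occupy positions 3–4 → each gets rank 3.
The 2 values of 636 occupy positions 5–6 → each gets rank 5.
Site 1 values → pooled ranks: 300→1, 636→5, 636→5
Rank sum = 1 + 5 + 5 = 11

11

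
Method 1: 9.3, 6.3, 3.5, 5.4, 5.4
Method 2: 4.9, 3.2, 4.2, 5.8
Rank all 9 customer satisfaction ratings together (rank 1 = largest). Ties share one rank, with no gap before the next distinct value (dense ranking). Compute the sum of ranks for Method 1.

18

Sorted (descending): 9.3, 6.3, 5.8, 5.4, 5.4, 4.9, 4.2, 3.5, 3.2
The 2 values of 5.4 share dense rank 4.
Remaining distinct values take the next consecutive integers.
Method 1 values → pooled ranks: 9.3→1, 6.3→2, 3.5→7, 5.4→4, 5.4→4
Rank sum = 1 + 2 + 7 + 4 + 4 = 18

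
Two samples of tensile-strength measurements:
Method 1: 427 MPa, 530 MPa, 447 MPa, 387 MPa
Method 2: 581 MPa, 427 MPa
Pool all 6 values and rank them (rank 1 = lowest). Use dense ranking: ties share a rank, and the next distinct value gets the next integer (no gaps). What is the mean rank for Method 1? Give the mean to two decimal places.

2.50

Sorted (ascending): 387, 427, 427, 447, 530, 581
The 2 values of 427 share dense rank 2.
Remaining distinct values take the next consecutive integers.
Method 1 values → pooled ranks: 427→2, 530→4, 447→3, 387→1
Mean rank = (2 + 4 + 3 + 1) / 4 = 2.50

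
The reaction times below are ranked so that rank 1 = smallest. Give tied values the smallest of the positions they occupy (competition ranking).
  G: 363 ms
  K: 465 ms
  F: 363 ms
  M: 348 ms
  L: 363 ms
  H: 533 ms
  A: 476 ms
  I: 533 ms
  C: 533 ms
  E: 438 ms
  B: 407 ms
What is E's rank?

6

Sorted (ascending): 348, 363, 363, 363, 407, 438, 465, 476, 533, 533, 533
The 3 values of 363 occupy positions 2–4 → each gets rank 2.
The 3 values of 533 occupy positions 9–11 → each gets rank 9.
E has value 438 ms → rank 6.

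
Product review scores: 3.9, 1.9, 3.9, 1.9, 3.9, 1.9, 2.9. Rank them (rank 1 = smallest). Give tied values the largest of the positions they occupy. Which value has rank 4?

2.9

Sorted (ascending): 1.9, 1.9, 1.9, 2.9, 3.9, 3.9, 3.9
The 3 values of 1.9 occupy positions 1–3 → each gets rank 3.
The 3 values of 3.9 occupy positions 5–7 → each gets rank 7.
Rank 4 → value 2.9.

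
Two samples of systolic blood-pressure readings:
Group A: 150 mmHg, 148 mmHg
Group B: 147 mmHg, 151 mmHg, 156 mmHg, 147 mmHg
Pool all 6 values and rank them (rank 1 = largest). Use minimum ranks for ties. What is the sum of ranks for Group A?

7

Sorted (descending): 156, 151, 150, 148, 147, 147
The 2 values of 147 occupy positions 5–6 → each gets rank 5.
Group A values → pooled ranks: 150→3, 148→4
Rank sum = 3 + 4 = 7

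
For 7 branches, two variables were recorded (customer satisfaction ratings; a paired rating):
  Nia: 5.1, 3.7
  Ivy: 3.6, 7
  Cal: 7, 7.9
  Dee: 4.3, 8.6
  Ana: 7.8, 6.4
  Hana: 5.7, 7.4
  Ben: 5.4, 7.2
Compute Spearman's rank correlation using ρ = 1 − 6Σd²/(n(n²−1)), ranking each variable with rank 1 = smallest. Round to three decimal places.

-0.036

Ranks of variable 1: 3, 1, 6, 2, 7, 5, 4
Ranks of variable 2: 1, 3, 6, 7, 2, 5, 4
d = r₁ − r₂: 2, -2, 0, -5, 5, 0, 0
d²: 4, 4, 0, 25, 25, 0, 0; Σd² = 58
ρ = 1 − 6·58/(7·48) = 1 − 348/336 = -0.036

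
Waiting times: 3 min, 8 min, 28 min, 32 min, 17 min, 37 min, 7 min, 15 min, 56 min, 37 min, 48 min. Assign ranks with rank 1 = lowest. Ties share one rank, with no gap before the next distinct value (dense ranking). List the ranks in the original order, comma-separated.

Sorted (ascending): 3, 7, 8, 15, 17, 28, 32, 37, 37, 48, 56
The 2 values of 37 share dense rank 8.
Remaining distinct values take the next consecutive integers.

1, 3, 6, 7, 5, 8, 2, 4, 10, 8, 9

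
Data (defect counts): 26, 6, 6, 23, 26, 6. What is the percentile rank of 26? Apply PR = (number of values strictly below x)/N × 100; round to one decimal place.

66.7

N = 6.
Strictly below 26: 4. Equal to 26: 2.
PR = 4/6 × 100 = 66.7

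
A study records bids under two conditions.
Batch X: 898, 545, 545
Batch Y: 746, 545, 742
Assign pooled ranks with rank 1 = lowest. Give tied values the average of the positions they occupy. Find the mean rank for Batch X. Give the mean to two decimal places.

Sorted (ascending): 545, 545, 545, 742, 746, 898
The 3 values of 545 occupy positions 1–3 → average rank 2.
Batch X values → pooled ranks: 898→6, 545→2, 545→2
Mean rank = (6 + 2 + 2) / 3 = 3.33

3.33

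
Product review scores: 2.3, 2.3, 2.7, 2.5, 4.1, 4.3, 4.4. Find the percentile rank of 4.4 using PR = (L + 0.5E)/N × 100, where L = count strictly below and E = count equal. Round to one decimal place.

N = 7.
Strictly below 4.4: 6. Equal to 4.4: 1.
PR = (6 + 0.5·1)/7 × 100 = 92.9

92.9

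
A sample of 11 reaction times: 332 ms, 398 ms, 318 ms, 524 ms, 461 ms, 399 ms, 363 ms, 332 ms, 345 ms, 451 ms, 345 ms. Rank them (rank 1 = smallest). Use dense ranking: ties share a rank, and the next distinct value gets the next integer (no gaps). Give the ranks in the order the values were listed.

2, 5, 1, 9, 8, 6, 4, 2, 3, 7, 3

Sorted (ascending): 318, 332, 332, 345, 345, 363, 398, 399, 451, 461, 524
The 2 values of 332 share dense rank 2.
The 2 values of 345 share dense rank 3.
Remaining distinct values take the next consecutive integers.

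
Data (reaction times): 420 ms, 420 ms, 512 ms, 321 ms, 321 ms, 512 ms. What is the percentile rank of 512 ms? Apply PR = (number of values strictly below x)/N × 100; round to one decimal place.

N = 6.
Strictly below 512: 4. Equal to 512: 2.
PR = 4/6 × 100 = 66.7

66.7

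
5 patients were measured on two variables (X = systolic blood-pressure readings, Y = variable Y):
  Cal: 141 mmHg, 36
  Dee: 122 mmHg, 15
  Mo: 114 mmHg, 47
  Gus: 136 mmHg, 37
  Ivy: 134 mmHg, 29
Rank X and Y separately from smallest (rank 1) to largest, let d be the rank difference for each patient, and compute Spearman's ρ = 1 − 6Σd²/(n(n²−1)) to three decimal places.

-0.100

Ranks of variable 1: 5, 2, 1, 4, 3
Ranks of variable 2: 3, 1, 5, 4, 2
d = r₁ − r₂: 2, 1, -4, 0, 1
d²: 4, 1, 16, 0, 1; Σd² = 22
ρ = 1 − 6·22/(5·24) = 1 − 132/120 = -0.100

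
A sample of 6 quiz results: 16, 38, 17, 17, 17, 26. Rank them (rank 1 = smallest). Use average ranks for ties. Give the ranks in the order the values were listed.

Sorted (ascending): 16, 17, 17, 17, 26, 38
The 3 values of 17 occupy positions 2–4 → average rank 3.

1, 6, 3, 3, 3, 5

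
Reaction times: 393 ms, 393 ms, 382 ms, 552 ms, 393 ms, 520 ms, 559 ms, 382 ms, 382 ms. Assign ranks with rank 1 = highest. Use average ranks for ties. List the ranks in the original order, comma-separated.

5, 5, 8, 2, 5, 3, 1, 8, 8

Sorted (descending): 559, 552, 520, 393, 393, 393, 382, 382, 382
The 3 values of 393 occupy positions 4–6 → average rank 5.
The 3 values of 382 occupy positions 7–9 → average rank 8.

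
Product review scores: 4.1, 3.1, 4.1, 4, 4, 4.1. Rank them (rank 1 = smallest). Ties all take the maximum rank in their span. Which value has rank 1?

3.1

Sorted (ascending): 3.1, 4, 4, 4.1, 4.1, 4.1
The 2 values of 4 occupy positions 2–3 → each gets rank 3.
The 3 values of 4.1 occupy positions 4–6 → each gets rank 6.
Rank 1 → value 3.1.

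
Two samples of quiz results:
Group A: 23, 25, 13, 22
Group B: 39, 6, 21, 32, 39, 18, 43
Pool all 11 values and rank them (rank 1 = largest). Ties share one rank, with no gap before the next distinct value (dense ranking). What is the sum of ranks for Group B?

Sorted (descending): 43, 39, 39, 32, 25, 23, 22, 21, 18, 13, 6
The 2 values of 39 share dense rank 2.
Remaining distinct values take the next consecutive integers.
Group B values → pooled ranks: 39→2, 6→10, 21→7, 32→3, 39→2, 18→8, 43→1
Rank sum = 2 + 10 + 7 + 3 + 2 + 8 + 1 = 33

33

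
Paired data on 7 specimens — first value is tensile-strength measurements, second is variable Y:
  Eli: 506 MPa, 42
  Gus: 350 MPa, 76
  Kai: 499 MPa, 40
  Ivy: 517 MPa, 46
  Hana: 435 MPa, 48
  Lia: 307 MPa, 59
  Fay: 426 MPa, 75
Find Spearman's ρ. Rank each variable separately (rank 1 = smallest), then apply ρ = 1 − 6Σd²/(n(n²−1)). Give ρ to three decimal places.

Ranks of variable 1: 6, 2, 5, 7, 4, 1, 3
Ranks of variable 2: 2, 7, 1, 3, 4, 5, 6
d = r₁ − r₂: 4, -5, 4, 4, 0, -4, -3
d²: 16, 25, 16, 16, 0, 16, 9; Σd² = 98
ρ = 1 − 6·98/(7·48) = 1 − 588/336 = -0.750

-0.750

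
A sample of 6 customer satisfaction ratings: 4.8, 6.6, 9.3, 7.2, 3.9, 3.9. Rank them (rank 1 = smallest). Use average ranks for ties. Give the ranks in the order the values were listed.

3, 4, 6, 5, 1.5, 1.5

Sorted (ascending): 3.9, 3.9, 4.8, 6.6, 7.2, 9.3
The 2 values of 3.9 occupy positions 1–2 → average rank (1+2)/2 = 1.5.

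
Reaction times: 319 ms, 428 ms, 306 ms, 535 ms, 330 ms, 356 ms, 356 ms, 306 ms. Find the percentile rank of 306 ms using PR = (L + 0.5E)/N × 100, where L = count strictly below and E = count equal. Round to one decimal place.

N = 8.
Strictly below 306: 0. Equal to 306: 2.
PR = (0 + 0.5·2)/8 × 100 = 12.5

12.5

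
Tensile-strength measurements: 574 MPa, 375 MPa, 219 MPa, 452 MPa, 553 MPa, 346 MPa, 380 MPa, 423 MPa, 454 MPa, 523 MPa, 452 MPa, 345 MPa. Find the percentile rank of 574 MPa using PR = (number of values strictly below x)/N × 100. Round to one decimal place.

N = 12.
Strictly below 574: 11. Equal to 574: 1.
PR = 11/12 × 100 = 91.7

91.7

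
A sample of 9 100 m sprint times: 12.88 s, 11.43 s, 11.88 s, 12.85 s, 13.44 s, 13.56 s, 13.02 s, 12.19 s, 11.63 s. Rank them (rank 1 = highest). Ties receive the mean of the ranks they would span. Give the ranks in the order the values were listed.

Sorted (descending): 13.56, 13.44, 13.02, 12.88, 12.85, 12.19, 11.88, 11.63, 11.43
No ties — each value takes its position as its rank.

4, 9, 7, 5, 2, 1, 3, 6, 8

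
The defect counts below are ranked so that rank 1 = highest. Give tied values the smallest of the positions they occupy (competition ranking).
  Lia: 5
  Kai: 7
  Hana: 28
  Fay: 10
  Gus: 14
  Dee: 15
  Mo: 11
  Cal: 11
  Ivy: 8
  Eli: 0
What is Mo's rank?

Sorted (descending): 28, 15, 14, 11, 11, 10, 8, 7, 5, 0
The 2 values of 11 occupy positions 4–5 → each gets rank 4.
Mo has value 11 → rank 4.

4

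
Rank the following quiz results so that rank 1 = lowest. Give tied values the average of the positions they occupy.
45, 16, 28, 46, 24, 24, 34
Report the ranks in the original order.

6, 1, 4, 7, 2.5, 2.5, 5

Sorted (ascending): 16, 24, 24, 28, 34, 45, 46
The 2 values of 24 occupy positions 2–3 → average rank (2+3)/2 = 2.5.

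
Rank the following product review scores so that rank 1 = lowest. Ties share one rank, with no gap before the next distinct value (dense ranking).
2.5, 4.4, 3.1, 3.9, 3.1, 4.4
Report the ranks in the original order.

1, 4, 2, 3, 2, 4

Sorted (ascending): 2.5, 3.1, 3.1, 3.9, 4.4, 4.4
The 2 values of 3.1 share dense rank 2.
The 2 values of 4.4 share dense rank 4.
Remaining distinct values take the next consecutive integers.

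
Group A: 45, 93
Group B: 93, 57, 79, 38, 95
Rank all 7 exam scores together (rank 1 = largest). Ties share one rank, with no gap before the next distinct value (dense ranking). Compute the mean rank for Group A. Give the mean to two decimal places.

3.50

Sorted (descending): 95, 93, 93, 79, 57, 45, 38
The 2 values of 93 share dense rank 2.
Remaining distinct values take the next consecutive integers.
Group A values → pooled ranks: 45→5, 93→2
Mean rank = (5 + 2) / 2 = 3.50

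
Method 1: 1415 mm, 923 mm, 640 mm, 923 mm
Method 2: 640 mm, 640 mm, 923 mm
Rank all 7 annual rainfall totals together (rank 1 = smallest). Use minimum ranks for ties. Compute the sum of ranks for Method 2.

Sorted (ascending): 640, 640, 640, 923, 923, 923, 1415
The 3 values of 640 occupy positions 1–3 → each gets rank 1.
The 3 values of 923 occupy positions 4–6 → each gets rank 4.
Method 2 values → pooled ranks: 640→1, 640→1, 923→4
Rank sum = 1 + 1 + 4 = 6

6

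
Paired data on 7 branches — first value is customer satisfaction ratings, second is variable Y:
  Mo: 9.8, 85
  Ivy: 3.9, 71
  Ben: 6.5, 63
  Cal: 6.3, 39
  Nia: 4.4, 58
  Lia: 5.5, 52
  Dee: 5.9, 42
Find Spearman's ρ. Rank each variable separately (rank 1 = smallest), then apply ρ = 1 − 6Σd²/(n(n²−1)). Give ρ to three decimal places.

Ranks of variable 1: 7, 1, 6, 5, 2, 3, 4
Ranks of variable 2: 7, 6, 5, 1, 4, 3, 2
d = r₁ − r₂: 0, -5, 1, 4, -2, 0, 2
d²: 0, 25, 1, 16, 4, 0, 4; Σd² = 50
ρ = 1 − 6·50/(7·48) = 1 − 300/336 = 0.107

0.107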